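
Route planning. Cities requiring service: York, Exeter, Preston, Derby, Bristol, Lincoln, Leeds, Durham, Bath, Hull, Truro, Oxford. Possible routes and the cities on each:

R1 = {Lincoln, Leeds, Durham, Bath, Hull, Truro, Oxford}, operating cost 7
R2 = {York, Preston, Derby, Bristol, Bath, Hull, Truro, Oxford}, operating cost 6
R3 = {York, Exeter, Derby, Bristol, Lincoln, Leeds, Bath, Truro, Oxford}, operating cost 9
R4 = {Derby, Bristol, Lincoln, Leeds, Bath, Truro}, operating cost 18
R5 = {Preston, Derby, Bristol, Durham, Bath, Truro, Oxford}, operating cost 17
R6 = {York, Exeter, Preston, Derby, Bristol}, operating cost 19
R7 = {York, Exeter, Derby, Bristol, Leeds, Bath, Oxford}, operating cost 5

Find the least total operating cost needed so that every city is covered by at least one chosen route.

18

R1, R2, R7 cover every city at operating cost 7 + 6 + 5 = 18.
Any cover uses at least 2 routes; among all covering selections none totals below 18.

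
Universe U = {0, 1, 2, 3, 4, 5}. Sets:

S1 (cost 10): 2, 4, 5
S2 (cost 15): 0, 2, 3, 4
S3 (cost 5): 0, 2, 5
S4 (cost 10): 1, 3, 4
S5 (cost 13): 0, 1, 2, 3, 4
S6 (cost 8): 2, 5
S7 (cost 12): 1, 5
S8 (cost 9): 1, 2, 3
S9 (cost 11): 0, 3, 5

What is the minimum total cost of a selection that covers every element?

S3, S4 cover every element at cost 5 + 10 = 15.
Any cover uses at least 2 sets; among all covering selections none totals below 15.

15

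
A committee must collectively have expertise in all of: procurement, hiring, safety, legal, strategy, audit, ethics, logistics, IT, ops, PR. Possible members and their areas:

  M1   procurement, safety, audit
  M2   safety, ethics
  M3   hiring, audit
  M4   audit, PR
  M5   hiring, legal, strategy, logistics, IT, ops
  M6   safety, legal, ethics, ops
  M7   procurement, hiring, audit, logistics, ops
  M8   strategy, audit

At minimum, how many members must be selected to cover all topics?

4

M1, M2, M4, M5 together cover {procurement, hiring, safety, legal, strategy, audit, ethics, logistics, IT, ops, PR} — every topic.
No 3 of the 8 members cover everything (all 56 triples fall short), so 4 is minimum.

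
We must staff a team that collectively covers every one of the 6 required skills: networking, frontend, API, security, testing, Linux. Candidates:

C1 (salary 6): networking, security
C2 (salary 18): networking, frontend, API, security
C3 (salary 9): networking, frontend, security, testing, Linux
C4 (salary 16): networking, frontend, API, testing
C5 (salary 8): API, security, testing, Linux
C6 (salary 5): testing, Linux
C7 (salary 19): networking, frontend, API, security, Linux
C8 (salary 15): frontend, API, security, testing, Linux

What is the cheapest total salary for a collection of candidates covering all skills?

17

C3, C5 cover every skill at salary 9 + 8 = 17.
Any cover uses at least 2 candidates; among all covering selections none totals below 17.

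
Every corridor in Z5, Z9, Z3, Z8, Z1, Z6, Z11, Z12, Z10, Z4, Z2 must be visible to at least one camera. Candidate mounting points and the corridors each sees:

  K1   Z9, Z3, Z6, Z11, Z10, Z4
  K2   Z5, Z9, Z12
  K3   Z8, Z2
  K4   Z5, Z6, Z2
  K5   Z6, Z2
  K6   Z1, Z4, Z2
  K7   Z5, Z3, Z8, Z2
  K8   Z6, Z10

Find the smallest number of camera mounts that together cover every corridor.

K1, K2, K3, K6 together cover {Z5, Z9, Z3, Z8, Z1, Z6, Z11, Z12, Z10, Z4, Z2} — every corridor.
No 3 of the 8 camera mounts cover everything (all 56 triples fall short), so 4 is minimum.

4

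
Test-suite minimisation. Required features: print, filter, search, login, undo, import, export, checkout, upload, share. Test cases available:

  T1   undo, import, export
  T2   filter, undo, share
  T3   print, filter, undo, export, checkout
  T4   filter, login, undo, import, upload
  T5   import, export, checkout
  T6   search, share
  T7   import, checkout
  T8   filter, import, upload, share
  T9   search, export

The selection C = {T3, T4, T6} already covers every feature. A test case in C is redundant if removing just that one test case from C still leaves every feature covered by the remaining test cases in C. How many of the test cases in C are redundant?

0

Drop T3: print, export, checkout uncovered — not redundant.
Drop T4: login, import, upload uncovered — not redundant.
Drop T6: search, share uncovered — not redundant.
None of the test cases in C is redundant.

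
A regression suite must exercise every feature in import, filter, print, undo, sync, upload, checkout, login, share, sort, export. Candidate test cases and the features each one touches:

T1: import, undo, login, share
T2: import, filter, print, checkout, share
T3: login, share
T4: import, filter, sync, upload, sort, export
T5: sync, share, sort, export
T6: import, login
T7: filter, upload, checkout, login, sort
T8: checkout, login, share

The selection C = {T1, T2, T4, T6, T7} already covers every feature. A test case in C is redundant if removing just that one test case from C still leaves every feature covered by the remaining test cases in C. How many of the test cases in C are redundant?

2

Drop T1: undo uncovered — not redundant.
Drop T2: print uncovered — not redundant.
Drop T4: sync, export uncovered — not redundant.
Drop T6: the rest still cover every feature — redundant.
Drop T7: the rest still cover every feature — redundant.
2 redundant: T6, T7.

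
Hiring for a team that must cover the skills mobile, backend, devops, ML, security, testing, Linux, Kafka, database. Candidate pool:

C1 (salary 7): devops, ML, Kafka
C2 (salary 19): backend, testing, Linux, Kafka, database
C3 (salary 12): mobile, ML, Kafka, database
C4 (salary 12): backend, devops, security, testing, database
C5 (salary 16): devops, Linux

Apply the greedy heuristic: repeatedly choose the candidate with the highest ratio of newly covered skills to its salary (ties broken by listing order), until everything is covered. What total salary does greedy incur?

Pick 1: C1 adds 3 new (devops, ML, Kafka) at salary 7 (ratio 3/7).
Pick 2: C4 adds 4 new (backend, security, testing, database) at salary 12 (ratio 4/12).
Pick 3: C3 adds 1 new (mobile) at salary 12 (ratio 1/12).
Pick 4: C5 adds 1 new (Linux) at salary 16 (ratio 1/16).
Greedy total salary: 7 + 12 + 12 + 16 = 47. (The true optimum is 40, so greedy overshoots here.)

47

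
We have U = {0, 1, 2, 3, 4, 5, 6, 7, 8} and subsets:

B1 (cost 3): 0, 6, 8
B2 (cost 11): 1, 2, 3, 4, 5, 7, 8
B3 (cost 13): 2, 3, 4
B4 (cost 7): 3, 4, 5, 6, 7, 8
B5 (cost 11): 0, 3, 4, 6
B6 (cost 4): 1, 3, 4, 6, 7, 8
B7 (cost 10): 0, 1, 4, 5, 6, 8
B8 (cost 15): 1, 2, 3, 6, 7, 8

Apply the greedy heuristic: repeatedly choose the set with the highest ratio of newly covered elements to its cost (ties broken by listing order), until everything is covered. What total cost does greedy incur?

Pick 1: B6 adds 6 new (1, 3, 4, 6, 7, 8) at cost 4 (ratio 6/4).
Pick 2: B1 adds 1 new (0) at cost 3 (ratio 1/3).
Pick 3: B2 adds 2 new (2, 5) at cost 11 (ratio 2/11).
Greedy total cost: 4 + 3 + 11 = 18. (The true optimum is 14, so greedy overshoots here.)

18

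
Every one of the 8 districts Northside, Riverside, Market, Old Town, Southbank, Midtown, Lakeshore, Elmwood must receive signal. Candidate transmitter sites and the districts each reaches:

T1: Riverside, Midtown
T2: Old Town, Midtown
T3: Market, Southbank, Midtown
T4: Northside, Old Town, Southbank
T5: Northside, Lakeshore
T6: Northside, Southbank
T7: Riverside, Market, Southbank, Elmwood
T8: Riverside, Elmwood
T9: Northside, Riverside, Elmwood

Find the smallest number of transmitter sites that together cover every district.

3

T2, T5, T7 together cover {Northside, Riverside, Market, Old Town, Southbank, Midtown, Lakeshore, Elmwood} — every district.
No 2 of the 9 transmitter sites cover everything (all 36 pairs fall short), so 3 is minimum.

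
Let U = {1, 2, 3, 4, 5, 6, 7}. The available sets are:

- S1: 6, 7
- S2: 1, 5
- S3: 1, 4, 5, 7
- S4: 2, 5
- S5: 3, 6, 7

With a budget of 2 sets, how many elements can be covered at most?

Choosing S3, S5 covers {1, 3, 4, 5, 6, 7} — 6 elements.
No choice of 2 sets does better; here 2 is left uncovered.

6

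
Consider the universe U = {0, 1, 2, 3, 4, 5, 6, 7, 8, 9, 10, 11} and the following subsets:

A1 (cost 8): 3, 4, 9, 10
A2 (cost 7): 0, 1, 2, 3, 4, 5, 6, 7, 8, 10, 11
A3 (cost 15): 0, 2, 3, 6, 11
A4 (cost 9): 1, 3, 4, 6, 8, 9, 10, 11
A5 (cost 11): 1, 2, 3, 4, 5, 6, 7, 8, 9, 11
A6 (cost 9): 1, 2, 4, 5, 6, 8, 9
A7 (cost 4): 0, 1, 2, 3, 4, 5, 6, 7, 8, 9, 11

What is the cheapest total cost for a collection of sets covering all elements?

11

A2, A7 cover every element at cost 7 + 4 = 11.
Any cover uses at least 2 sets; among all covering selections none totals below 11.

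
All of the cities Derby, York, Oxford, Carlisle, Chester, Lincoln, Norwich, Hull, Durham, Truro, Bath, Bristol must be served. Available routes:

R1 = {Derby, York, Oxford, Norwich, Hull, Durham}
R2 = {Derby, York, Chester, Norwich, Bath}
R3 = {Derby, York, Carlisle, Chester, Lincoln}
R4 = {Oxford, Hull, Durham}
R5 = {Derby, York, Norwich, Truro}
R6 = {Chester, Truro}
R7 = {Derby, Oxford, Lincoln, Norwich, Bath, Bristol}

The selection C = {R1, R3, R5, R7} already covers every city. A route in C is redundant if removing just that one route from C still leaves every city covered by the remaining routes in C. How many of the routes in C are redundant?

0

Drop R1: Hull, Durham uncovered — not redundant.
Drop R3: Carlisle, Chester uncovered — not redundant.
Drop R5: Truro uncovered — not redundant.
Drop R7: Bath, Bristol uncovered — not redundant.
None of the routes in C is redundant.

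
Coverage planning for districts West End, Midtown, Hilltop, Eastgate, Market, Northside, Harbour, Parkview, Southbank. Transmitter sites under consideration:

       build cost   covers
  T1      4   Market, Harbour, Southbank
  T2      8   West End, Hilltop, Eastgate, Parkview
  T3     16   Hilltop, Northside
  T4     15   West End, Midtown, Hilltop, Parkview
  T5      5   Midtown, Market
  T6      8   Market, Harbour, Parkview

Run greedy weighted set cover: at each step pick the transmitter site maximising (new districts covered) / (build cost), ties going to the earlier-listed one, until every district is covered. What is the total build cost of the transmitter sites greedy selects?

33

Pick 1: T1 adds 3 new (Market, Harbour, Southbank) at build cost 4 (ratio 3/4).
Pick 2: T2 adds 4 new (West End, Hilltop, Eastgate, Parkview) at build cost 8 (ratio 4/8).
Pick 3: T5 adds 1 new (Midtown) at build cost 5 (ratio 1/5).
Pick 4: T3 adds 1 new (Northside) at build cost 16 (ratio 1/16).
Greedy total build cost: 4 + 8 + 5 + 16 = 33.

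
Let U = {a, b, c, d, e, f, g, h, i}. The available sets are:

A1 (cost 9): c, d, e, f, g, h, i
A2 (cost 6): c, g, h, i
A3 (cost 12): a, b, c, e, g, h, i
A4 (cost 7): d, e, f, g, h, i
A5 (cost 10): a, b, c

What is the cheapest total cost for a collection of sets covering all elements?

A4, A5 cover every element at cost 7 + 10 = 17.
Any cover uses at least 2 sets; among all covering selections none totals below 17.

17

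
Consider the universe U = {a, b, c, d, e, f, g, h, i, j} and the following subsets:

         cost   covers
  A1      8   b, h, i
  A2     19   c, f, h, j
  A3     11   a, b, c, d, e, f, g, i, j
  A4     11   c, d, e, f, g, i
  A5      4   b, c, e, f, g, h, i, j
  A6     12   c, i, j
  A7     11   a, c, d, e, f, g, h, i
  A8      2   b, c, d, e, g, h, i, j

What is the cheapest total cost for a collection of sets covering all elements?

13

A3, A8 cover every element at cost 11 + 2 = 13.
Any cover uses at least 2 sets; among all covering selections none totals below 13.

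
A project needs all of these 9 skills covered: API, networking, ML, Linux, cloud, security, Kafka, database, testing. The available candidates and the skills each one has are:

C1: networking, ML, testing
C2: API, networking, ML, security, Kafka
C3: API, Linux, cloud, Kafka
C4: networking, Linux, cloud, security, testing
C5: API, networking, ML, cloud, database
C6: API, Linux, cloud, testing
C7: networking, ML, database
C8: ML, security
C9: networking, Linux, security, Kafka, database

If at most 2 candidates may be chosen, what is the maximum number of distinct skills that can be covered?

Choosing C2, C4 covers {API, networking, ML, Linux, cloud, security, Kafka, testing} — 8 skills.
No choice of 2 candidates does better; here database is left uncovered.

8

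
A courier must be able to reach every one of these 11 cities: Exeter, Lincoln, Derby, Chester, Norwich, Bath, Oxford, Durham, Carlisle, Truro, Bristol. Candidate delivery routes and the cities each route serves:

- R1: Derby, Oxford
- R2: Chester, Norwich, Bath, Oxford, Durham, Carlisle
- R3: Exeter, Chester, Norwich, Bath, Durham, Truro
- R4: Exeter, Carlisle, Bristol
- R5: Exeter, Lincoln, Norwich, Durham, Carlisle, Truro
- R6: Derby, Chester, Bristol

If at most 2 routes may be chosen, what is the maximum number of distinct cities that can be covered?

9

Choosing R2, R5 covers {Exeter, Lincoln, Chester, Norwich, Bath, Oxford, Durham, Carlisle, Truro} — 9 cities.
No choice of 2 routes does better; here Derby, Bristol are left uncovered.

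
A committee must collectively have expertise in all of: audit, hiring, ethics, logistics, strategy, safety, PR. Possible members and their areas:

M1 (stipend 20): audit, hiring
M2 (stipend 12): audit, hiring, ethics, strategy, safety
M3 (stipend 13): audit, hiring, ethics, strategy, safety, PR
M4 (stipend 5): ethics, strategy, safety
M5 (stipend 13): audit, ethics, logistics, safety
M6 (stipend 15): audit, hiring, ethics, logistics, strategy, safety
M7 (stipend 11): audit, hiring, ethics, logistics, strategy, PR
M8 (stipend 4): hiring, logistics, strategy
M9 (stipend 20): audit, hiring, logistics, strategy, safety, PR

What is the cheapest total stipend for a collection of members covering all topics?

M4, M7 cover every topic at stipend 5 + 11 = 16.
Any cover uses at least 2 members; among all covering selections none totals below 16.
Greedy by coverage-per-stipend would pick M8, M4, M7 for 20 — worse than the optimum 16.

16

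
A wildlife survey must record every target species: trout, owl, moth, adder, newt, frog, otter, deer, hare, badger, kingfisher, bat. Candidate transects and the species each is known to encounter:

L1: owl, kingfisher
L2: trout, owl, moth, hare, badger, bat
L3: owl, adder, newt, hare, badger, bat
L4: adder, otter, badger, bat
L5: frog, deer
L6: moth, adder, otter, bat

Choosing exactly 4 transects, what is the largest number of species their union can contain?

11

Choosing L1, L2, L3, L5 covers {trout, owl, moth, adder, newt, frog, deer, hare, badger, kingfisher, bat} — 11 species.
No choice of 4 transects does better; here otter is left uncovered.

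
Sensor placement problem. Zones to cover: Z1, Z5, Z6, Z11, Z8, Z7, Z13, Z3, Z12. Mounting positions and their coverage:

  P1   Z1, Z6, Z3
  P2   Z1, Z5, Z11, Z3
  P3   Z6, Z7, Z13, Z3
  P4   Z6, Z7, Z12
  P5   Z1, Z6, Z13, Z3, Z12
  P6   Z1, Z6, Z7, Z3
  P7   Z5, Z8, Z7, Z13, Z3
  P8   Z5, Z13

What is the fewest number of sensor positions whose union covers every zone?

3

P2, P4, P7 together cover {Z1, Z5, Z6, Z11, Z8, Z7, Z13, Z3, Z12} — every zone.
No 2 of the 8 sensor positions cover everything (all 28 pairs fall short), so 3 is minimum.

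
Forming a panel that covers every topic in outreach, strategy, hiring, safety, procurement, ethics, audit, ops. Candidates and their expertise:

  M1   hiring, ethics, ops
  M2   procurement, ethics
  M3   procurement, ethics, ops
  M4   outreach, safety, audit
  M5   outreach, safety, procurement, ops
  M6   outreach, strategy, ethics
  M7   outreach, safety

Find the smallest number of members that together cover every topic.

M1, M2, M4, M6 together cover {outreach, strategy, hiring, safety, procurement, ethics, audit, ops} — every topic.
No 3 of the 7 members cover everything (all 35 triples fall short), so 4 is minimum.

4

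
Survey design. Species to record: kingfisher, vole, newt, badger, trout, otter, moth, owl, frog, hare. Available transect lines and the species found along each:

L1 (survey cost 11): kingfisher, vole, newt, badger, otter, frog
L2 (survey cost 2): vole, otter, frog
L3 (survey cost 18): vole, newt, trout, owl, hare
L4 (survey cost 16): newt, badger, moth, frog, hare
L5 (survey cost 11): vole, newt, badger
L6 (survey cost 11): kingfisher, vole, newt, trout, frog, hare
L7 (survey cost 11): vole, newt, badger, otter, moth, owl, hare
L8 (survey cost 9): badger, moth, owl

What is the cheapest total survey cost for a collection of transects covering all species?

L6, L7 cover every species at survey cost 11 + 11 = 22.
Any cover uses at least 2 transects; among all covering selections none totals below 22.
Greedy by coverage-per-survey cost would pick L2, L7, L6 for 24 — worse than the optimum 22.

22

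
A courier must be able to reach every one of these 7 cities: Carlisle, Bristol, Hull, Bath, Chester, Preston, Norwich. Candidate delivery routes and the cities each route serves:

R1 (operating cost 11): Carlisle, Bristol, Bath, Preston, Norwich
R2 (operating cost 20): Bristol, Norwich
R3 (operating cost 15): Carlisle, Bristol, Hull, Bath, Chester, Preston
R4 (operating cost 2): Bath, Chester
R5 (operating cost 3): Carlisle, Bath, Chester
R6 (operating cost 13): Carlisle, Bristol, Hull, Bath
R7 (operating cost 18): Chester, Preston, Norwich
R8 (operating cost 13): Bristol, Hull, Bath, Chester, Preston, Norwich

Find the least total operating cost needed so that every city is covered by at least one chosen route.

R5, R8 cover every city at operating cost 3 + 13 = 16.
Any cover uses at least 2 routes; among all covering selections none totals below 16.
Greedy by coverage-per-operating cost would pick R4, R1, R6 for 26 — worse than the optimum 16.

16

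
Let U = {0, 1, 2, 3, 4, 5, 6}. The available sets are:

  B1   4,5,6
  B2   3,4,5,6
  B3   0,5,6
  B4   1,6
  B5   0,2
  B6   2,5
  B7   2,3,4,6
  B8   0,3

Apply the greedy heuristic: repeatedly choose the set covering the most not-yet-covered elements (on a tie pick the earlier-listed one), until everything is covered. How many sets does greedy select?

3

Pick 1: B2 covers 4 new elements (3, 4, 5, 6).
Pick 2: B5 covers 2 new elements (0, 2).
Pick 3: B4 covers 1 new elements (1).
Greedy uses 3 sets.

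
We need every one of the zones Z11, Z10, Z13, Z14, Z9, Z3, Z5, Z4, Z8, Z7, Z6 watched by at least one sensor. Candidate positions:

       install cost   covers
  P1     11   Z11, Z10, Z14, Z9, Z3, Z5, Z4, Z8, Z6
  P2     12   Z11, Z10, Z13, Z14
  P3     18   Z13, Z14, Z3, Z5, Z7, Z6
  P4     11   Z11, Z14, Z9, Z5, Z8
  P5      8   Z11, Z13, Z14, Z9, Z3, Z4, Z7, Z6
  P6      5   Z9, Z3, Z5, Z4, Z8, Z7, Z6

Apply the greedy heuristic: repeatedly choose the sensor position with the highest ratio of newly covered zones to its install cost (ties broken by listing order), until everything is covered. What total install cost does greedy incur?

24

Pick 1: P6 adds 7 new (Z9, Z3, Z5, Z4, Z8, Z7, Z6) at install cost 5 (ratio 7/5).
Pick 2: P5 adds 3 new (Z11, Z13, Z14) at install cost 8 (ratio 3/8).
Pick 3: P1 adds 1 new (Z10) at install cost 11 (ratio 1/11).
Greedy total install cost: 5 + 8 + 11 = 24. (The true optimum is 17, so greedy overshoots here.)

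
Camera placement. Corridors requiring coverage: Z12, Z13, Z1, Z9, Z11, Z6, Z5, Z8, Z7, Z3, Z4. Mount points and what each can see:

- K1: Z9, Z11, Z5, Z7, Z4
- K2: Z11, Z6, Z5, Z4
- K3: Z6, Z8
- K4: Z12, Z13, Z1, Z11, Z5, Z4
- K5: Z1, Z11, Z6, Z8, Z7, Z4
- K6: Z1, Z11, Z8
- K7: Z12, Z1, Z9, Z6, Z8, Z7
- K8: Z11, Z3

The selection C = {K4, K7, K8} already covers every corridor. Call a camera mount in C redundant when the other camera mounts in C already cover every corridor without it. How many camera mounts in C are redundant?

0

Drop K4: Z13, Z5, Z4 uncovered — not redundant.
Drop K7: Z9, Z6, Z8, Z7 uncovered — not redundant.
Drop K8: Z3 uncovered — not redundant.
None of the camera mounts in C is redundant.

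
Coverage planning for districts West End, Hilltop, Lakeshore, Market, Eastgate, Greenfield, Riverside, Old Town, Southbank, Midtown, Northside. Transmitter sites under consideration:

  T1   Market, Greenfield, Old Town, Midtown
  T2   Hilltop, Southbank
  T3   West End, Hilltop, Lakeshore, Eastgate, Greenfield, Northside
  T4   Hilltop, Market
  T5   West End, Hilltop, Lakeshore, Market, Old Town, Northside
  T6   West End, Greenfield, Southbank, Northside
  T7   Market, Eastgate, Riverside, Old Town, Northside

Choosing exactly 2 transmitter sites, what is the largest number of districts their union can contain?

Choosing T1, T3 covers {West End, Hilltop, Lakeshore, Market, Eastgate, Greenfield, Old Town, Midtown, Northside} — 9 districts.
No choice of 2 transmitter sites does better; here Riverside, Southbank are left uncovered.

9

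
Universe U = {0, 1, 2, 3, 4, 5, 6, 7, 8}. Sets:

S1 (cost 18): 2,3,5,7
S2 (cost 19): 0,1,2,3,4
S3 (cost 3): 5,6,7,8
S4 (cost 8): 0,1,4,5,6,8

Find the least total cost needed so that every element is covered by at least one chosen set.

S2, S3 cover every element at cost 19 + 3 = 22.
Any cover uses at least 2 sets; among all covering selections none totals below 22.
Greedy by coverage-per-cost would pick S3, S4, S1 for 29 — worse than the optimum 22.

22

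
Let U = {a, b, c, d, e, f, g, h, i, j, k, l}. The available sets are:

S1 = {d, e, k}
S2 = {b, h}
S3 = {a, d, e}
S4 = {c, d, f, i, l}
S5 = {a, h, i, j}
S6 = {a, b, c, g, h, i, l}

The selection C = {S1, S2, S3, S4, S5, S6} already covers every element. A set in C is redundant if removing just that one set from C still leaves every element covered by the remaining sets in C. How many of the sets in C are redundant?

2

Drop S1: k uncovered — not redundant.
Drop S2: the rest still cover every element — redundant.
Drop S3: the rest still cover every element — redundant.
Drop S4: f uncovered — not redundant.
Drop S5: j uncovered — not redundant.
Drop S6: g uncovered — not redundant.
2 redundant: S2, S3.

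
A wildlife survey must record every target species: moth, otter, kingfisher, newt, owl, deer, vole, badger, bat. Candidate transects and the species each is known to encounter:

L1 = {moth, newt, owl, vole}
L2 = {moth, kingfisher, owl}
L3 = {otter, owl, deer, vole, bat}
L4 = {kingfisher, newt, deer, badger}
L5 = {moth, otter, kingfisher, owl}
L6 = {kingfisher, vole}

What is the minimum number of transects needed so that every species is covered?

3

L1, L3, L4 together cover {moth, otter, kingfisher, newt, owl, deer, vole, badger, bat} — every species.
No 2 of the 6 transects cover everything (all 15 pairs fall short), so 3 is minimum.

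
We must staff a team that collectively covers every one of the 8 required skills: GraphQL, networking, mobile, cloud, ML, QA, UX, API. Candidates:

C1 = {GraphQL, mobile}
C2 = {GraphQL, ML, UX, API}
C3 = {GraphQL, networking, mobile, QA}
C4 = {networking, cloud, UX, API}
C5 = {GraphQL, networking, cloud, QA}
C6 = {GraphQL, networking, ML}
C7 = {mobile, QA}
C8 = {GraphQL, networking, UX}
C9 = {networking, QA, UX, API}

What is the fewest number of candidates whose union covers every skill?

C1, C2, C5 together cover {GraphQL, networking, mobile, cloud, ML, QA, UX, API} — every skill.
No 2 of the 9 candidates cover everything (all 36 pairs fall short), so 3 is minimum.

3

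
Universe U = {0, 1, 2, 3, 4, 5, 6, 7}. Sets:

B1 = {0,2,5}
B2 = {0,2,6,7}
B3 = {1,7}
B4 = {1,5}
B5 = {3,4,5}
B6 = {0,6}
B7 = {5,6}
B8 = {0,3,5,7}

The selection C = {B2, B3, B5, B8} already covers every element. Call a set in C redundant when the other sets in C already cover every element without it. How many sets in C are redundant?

Drop B2: 2, 6 uncovered — not redundant.
Drop B3: 1 uncovered — not redundant.
Drop B5: 4 uncovered — not redundant.
Drop B8: the rest still cover every element — redundant.
1 redundant: B8.

1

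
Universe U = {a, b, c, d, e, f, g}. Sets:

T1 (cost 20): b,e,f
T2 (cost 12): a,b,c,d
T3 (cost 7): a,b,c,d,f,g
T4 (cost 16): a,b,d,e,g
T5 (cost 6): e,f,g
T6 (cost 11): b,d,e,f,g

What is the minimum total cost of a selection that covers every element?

13

T3, T5 cover every element at cost 7 + 6 = 13.
Any cover uses at least 2 sets; among all covering selections none totals below 13.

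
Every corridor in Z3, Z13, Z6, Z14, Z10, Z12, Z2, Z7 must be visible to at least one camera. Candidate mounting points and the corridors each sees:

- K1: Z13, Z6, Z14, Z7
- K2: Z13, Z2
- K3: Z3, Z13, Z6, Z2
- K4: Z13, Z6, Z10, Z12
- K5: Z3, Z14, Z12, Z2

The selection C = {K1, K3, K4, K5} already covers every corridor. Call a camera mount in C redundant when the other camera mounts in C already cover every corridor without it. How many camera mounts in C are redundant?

Drop K1: Z7 uncovered — not redundant.
Drop K3: the rest still cover every corridor — redundant.
Drop K4: Z10 uncovered — not redundant.
Drop K5: the rest still cover every corridor — redundant.
2 redundant: K3, K5.

2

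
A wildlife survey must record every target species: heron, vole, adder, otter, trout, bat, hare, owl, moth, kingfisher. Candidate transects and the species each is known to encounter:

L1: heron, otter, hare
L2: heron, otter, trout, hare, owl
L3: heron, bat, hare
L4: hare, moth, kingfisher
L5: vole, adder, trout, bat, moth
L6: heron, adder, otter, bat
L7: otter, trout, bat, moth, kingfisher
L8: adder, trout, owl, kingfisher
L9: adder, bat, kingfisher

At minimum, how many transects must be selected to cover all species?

3

L1, L5, L8 together cover {heron, vole, adder, otter, trout, bat, hare, owl, moth, kingfisher} — every species.
No 2 of the 9 transects cover everything (all 36 pairs fall short), so 3 is minimum.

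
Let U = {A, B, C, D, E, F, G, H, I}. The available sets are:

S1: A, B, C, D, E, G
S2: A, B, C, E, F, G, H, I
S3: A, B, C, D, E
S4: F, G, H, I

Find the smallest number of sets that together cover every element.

2

S1, S2 together cover {A, B, C, D, E, F, G, H, I} — every element.
No single set contains all 9 elements, so 2 is optimal.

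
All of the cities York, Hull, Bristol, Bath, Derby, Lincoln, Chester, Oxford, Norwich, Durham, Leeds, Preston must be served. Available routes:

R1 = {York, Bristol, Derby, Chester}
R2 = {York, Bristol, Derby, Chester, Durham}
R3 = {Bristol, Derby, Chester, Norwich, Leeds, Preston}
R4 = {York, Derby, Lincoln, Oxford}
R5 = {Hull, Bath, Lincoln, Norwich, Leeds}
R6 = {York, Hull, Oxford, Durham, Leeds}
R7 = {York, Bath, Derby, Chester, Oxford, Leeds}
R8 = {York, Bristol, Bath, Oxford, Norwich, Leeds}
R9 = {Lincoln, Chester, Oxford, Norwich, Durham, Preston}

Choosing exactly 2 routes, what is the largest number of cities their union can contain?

10

Choosing R2, R5 covers {York, Hull, Bristol, Bath, Derby, Lincoln, Chester, Norwich, Durham, Leeds} — 10 cities.
No choice of 2 routes does better; here Oxford, Preston are left uncovered.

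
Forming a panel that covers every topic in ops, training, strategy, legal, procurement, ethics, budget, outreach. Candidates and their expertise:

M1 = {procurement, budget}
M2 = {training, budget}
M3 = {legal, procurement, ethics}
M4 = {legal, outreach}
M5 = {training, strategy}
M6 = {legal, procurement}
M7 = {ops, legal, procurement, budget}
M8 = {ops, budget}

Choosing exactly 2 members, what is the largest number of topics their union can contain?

Choosing M5, M7 covers {ops, training, strategy, legal, procurement, budget} — 6 topics.
No choice of 2 members does better; here ethics, outreach are left uncovered.

6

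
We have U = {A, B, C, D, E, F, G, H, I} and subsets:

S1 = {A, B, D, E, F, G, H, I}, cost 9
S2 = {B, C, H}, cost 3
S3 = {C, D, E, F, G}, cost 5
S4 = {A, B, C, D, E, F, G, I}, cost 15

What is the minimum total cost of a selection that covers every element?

12

S1, S2 cover every element at cost 9 + 3 = 12.
Any cover uses at least 2 sets; among all covering selections none totals below 12.
Greedy by coverage-per-cost would pick S2, S3, S1 for 17 — worse than the optimum 12.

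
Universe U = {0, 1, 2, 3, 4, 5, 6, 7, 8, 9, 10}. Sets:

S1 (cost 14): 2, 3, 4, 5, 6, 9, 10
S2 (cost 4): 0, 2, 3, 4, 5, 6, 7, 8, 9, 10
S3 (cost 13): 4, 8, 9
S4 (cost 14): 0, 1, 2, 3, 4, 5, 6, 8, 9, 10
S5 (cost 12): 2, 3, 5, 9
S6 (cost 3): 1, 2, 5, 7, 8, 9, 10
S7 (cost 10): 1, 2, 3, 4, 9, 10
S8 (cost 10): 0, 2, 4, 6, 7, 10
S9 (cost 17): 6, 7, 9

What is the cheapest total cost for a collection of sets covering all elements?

7

S2, S6 cover every element at cost 4 + 3 = 7.
Any cover uses at least 2 sets; among all covering selections none totals below 7.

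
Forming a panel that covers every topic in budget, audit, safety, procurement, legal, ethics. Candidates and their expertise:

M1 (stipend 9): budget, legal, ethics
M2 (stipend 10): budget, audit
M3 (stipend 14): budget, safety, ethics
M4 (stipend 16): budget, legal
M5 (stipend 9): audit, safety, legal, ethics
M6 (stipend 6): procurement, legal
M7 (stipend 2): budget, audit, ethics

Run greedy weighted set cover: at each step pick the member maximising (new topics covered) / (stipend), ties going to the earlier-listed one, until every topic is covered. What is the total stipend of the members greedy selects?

Pick 1: M7 adds 3 new (budget, audit, ethics) at stipend 2 (ratio 3/2).
Pick 2: M6 adds 2 new (procurement, legal) at stipend 6 (ratio 2/6).
Pick 3: M5 adds 1 new (safety) at stipend 9 (ratio 1/9).
Greedy total stipend: 2 + 6 + 9 = 17.

17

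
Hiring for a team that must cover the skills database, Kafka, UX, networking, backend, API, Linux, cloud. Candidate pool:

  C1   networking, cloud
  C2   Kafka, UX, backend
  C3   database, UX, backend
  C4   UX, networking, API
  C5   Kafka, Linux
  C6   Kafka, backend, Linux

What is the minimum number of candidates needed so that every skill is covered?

4

C1, C3, C4, C5 together cover {database, Kafka, UX, networking, backend, API, Linux, cloud} — every skill.
No 3 of the 6 candidates cover everything (all 20 triples fall short), so 4 is minimum.
Greedy (largest uncovered first) would take C2, C1, C3, C4, C5 — 5 candidates — but 4 suffice.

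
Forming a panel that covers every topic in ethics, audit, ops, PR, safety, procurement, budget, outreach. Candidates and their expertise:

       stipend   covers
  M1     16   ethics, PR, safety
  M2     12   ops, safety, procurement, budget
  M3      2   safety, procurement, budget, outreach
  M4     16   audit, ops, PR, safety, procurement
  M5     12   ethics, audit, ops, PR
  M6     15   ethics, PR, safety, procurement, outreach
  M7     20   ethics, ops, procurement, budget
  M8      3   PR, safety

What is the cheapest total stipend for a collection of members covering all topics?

14

M3, M5 cover every topic at stipend 2 + 12 = 14.
Any cover uses at least 2 members; among all covering selections none totals below 14.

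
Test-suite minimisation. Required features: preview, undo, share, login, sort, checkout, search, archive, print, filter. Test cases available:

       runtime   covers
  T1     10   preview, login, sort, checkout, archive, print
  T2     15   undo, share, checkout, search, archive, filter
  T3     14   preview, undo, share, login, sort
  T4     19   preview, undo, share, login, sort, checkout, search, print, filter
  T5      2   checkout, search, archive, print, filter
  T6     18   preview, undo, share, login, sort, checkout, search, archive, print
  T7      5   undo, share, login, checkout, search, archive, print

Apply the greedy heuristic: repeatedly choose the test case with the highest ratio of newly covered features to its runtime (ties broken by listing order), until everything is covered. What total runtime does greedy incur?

Pick 1: T5 adds 5 new (checkout, search, archive, print, filter) at runtime 2 (ratio 5/2).
Pick 2: T7 adds 3 new (undo, share, login) at runtime 5 (ratio 3/5).
Pick 3: T1 adds 2 new (preview, sort) at runtime 10 (ratio 2/10).
Greedy total runtime: 2 + 5 + 10 = 17. (The true optimum is 16, so greedy overshoots here.)

17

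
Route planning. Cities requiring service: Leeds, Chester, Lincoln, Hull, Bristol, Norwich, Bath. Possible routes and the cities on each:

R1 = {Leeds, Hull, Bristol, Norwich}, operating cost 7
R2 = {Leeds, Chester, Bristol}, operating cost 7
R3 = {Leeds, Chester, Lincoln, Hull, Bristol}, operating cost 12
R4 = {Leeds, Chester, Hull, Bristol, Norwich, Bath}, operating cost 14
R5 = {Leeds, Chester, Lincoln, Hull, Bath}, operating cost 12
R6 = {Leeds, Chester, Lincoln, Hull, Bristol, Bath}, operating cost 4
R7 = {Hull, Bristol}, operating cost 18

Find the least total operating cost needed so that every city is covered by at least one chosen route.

11

R1, R6 cover every city at operating cost 7 + 4 = 11.
Any cover uses at least 2 routes; among all covering selections none totals below 11.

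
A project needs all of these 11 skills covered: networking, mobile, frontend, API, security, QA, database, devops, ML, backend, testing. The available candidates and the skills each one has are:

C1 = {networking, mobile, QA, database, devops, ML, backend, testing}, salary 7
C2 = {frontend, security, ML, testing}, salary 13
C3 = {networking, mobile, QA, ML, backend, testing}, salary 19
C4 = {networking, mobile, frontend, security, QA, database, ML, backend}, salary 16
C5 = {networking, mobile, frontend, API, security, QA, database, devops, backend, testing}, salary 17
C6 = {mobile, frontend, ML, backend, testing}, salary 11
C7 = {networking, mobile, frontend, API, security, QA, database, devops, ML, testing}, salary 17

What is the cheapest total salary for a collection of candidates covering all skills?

C1, C5 cover every skill at salary 7 + 17 = 24.
Any cover uses at least 2 candidates; among all covering selections none totals below 24.

24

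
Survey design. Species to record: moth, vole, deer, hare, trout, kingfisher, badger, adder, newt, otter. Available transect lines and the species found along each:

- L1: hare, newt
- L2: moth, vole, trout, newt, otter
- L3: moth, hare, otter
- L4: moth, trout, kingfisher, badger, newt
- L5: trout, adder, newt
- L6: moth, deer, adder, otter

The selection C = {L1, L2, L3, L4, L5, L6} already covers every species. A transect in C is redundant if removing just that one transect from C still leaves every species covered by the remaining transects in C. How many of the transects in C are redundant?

Drop L1: the rest still cover every species — redundant.
Drop L2: vole uncovered — not redundant.
Drop L3: the rest still cover every species — redundant.
Drop L4: kingfisher, badger uncovered — not redundant.
Drop L5: the rest still cover every species — redundant.
Drop L6: deer uncovered — not redundant.
3 redundant: L1, L3, L5.

3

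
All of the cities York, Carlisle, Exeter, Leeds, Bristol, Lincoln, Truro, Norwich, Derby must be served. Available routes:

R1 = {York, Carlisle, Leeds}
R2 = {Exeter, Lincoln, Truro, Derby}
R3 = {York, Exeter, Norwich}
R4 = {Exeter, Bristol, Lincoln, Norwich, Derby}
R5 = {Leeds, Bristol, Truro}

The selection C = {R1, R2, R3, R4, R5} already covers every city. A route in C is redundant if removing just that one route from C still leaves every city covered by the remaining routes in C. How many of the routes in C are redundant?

Drop R1: Carlisle uncovered — not redundant.
Drop R2: the rest still cover every city — redundant.
Drop R3: the rest still cover every city — redundant.
Drop R4: the rest still cover every city — redundant.
Drop R5: the rest still cover every city — redundant.
4 redundant: R2, R3, R4, R5.

4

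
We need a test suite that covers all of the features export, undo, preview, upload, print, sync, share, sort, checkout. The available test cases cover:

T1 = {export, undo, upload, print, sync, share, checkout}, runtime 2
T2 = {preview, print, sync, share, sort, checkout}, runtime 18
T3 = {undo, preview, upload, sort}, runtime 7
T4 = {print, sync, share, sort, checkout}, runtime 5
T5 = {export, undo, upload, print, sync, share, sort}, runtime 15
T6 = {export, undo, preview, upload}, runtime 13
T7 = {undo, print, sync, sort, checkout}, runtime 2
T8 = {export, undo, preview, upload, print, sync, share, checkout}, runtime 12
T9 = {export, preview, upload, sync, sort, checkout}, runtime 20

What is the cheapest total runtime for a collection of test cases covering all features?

T1, T3 cover every feature at runtime 2 + 7 = 9.
Any cover uses at least 2 test cases; among all covering selections none totals below 9.
Greedy by coverage-per-runtime would pick T1, T7, T3 for 11 — worse than the optimum 9.

9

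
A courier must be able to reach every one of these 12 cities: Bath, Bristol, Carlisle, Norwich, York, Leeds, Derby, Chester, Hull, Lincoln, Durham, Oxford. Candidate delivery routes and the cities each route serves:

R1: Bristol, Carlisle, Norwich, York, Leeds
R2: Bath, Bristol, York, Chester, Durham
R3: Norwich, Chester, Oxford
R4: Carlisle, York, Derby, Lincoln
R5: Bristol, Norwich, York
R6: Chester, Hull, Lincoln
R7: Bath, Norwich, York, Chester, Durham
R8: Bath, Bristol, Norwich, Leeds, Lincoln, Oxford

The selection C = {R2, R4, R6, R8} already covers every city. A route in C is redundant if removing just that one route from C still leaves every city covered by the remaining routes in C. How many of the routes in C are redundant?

0

Drop R2: Durham uncovered — not redundant.
Drop R4: Carlisle, Derby uncovered — not redundant.
Drop R6: Hull uncovered — not redundant.
Drop R8: Norwich, Leeds, Oxford uncovered — not redundant.
None of the routes in C is redundant.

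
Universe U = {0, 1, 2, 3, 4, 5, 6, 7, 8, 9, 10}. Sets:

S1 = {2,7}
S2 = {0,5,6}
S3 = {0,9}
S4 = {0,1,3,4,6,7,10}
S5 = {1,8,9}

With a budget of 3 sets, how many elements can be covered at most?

10

Choosing S1, S4, S5 covers {0, 1, 2, 3, 4, 6, 7, 8, 9, 10} — 10 elements.
No choice of 3 sets does better; here 5 is left uncovered.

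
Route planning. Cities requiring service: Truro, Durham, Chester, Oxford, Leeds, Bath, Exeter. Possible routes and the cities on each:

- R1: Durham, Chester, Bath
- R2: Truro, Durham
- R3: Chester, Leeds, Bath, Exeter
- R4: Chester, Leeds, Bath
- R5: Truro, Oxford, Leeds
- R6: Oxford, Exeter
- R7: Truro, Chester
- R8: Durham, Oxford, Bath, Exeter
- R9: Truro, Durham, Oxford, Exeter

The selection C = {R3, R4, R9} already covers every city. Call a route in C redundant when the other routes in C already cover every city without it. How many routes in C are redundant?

2

Drop R3: the rest still cover every city — redundant.
Drop R4: the rest still cover every city — redundant.
Drop R9: Truro, Durham, Oxford uncovered — not redundant.
2 redundant: R3, R4.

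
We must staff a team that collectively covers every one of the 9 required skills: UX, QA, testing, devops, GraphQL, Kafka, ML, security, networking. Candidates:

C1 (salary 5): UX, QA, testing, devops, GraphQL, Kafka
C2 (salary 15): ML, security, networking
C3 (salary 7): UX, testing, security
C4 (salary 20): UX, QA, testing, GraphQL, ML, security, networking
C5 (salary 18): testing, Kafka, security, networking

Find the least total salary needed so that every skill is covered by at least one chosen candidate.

20

C1, C2 cover every skill at salary 5 + 15 = 20.
Any cover uses at least 2 candidates; among all covering selections none totals below 20.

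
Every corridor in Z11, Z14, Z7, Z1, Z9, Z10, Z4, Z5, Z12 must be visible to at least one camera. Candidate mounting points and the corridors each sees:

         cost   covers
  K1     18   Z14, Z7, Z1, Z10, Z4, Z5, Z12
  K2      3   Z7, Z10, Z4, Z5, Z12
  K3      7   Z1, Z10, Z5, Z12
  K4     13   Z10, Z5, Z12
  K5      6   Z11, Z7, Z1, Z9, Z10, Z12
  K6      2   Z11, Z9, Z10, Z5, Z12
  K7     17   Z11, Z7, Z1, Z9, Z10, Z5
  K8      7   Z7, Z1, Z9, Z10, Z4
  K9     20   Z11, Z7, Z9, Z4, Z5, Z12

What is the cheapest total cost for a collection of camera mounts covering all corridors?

20

K1, K6 cover every corridor at cost 18 + 2 = 20.
Any cover uses at least 2 camera mounts; among all covering selections none totals below 20.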